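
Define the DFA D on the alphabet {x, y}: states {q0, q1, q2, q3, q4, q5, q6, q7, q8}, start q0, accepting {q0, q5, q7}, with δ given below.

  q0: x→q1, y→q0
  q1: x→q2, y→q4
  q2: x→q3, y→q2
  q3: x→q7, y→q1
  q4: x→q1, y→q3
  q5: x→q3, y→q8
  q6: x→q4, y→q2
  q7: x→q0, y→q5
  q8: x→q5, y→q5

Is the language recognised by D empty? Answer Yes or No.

The empty string ε is accepted: the run q0 ends in the accepting state q0.
Since at least one string is accepted, L(D) is not empty.

No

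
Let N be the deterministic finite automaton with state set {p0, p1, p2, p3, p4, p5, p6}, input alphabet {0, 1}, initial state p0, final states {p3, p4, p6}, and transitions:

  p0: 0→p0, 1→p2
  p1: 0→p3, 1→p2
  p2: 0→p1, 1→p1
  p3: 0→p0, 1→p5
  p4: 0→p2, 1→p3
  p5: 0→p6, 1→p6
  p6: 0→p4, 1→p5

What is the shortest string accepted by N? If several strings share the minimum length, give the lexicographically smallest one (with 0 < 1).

100

A breadth-first search from p0 reaches an accepting state first via the path p0 → p2 → p1 → p3 on input 100.
No string of length < 3 is accepted (BFS exhausts all shorter strings without reaching an accepting state), and 100 is the lexicographically least accepting string of length 3.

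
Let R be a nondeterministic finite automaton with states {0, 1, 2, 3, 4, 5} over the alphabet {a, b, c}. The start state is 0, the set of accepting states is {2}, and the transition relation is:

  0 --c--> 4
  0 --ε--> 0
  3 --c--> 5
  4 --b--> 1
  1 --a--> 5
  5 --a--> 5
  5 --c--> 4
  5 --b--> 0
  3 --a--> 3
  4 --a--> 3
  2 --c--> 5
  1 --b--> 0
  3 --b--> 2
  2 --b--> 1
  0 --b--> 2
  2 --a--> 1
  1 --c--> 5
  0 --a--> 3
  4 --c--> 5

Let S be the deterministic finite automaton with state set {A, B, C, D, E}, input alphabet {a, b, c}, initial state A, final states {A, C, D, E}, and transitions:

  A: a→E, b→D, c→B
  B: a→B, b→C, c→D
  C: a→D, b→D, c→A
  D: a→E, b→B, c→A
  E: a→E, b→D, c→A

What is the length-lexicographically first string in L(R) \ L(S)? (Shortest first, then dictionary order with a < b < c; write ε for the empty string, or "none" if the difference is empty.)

acbb

The string acbb is accepted by R but not by S.
No shorter string lies in the difference, and acbb is the lexicographically first length-4 string in L(R) \ L(S).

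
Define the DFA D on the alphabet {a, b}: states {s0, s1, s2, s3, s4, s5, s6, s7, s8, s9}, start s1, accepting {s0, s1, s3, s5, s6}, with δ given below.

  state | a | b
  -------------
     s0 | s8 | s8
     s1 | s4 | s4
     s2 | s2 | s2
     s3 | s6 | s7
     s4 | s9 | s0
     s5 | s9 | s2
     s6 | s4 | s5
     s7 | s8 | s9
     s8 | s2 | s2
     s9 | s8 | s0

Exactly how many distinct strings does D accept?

The useful subgraph on states {s0, s1, s4, s9} is acyclic, so L(D) is finite; the longest accepting path visits 4 useful states, giving maximum string length 3.
Counting accepting paths from s1 by length: 1 of length 0, 2 of length 2, 2 of length 3. Total 5.

5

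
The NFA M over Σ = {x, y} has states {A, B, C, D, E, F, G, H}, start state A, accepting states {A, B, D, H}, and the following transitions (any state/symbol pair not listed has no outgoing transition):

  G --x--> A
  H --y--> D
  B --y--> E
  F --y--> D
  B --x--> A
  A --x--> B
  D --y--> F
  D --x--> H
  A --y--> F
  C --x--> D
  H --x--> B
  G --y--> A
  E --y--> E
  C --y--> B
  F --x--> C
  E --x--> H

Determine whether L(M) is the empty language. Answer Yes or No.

The empty string ε is accepted: the run A ends in the accepting state A.
Since at least one string is accepted, L(M) is not empty.

No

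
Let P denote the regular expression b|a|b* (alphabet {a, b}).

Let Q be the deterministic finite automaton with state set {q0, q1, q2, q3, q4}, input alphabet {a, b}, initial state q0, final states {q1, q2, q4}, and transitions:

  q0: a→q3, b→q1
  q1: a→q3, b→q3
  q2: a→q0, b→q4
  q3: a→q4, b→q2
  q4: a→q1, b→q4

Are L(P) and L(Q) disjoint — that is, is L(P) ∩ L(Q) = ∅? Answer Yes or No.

No

The string b is accepted by both P and Q.
Hence L(P) ∩ L(Q) ≠ ∅.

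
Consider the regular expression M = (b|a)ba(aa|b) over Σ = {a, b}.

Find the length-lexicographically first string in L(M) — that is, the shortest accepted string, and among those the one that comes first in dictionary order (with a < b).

abab

By inspection of the expression, no string of length less than 4 matches, and abab is the lexicographically first match of length 4.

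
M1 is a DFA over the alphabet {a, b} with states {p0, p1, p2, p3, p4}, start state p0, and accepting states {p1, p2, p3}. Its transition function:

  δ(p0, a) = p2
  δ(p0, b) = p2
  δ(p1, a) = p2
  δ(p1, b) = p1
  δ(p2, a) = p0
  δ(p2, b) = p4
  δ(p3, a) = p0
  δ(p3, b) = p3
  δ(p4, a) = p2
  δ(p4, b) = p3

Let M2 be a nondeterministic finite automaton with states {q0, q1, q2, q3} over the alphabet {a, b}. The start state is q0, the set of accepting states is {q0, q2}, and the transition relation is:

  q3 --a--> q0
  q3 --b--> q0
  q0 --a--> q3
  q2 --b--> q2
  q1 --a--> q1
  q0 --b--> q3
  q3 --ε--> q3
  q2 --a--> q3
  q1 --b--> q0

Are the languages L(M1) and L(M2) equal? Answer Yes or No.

The string a is accepted by M1 but rejected by M2.
So L(M1) ≠ L(M2).

No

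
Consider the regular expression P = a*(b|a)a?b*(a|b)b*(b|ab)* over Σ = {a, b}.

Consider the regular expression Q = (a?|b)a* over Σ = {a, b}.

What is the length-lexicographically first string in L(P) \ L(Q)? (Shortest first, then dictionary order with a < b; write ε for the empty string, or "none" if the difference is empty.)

ab

The string ab is accepted by P but not by Q.
No shorter string lies in the difference, and ab is the lexicographically first length-2 string in L(P) \ L(Q).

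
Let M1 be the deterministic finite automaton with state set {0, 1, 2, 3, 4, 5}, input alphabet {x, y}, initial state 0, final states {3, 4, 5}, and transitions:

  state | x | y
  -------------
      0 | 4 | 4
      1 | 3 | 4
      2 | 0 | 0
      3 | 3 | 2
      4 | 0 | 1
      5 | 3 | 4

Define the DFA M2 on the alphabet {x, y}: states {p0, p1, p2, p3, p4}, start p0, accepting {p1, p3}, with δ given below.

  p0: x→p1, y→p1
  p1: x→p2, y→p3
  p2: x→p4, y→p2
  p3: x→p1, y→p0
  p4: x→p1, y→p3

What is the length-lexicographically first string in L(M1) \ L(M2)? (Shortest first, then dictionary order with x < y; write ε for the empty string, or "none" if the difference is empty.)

xxx

The string xxx is accepted by M1 but not by M2.
No shorter string lies in the difference, and xxx is the lexicographically first length-3 string in L(M1) \ L(M2).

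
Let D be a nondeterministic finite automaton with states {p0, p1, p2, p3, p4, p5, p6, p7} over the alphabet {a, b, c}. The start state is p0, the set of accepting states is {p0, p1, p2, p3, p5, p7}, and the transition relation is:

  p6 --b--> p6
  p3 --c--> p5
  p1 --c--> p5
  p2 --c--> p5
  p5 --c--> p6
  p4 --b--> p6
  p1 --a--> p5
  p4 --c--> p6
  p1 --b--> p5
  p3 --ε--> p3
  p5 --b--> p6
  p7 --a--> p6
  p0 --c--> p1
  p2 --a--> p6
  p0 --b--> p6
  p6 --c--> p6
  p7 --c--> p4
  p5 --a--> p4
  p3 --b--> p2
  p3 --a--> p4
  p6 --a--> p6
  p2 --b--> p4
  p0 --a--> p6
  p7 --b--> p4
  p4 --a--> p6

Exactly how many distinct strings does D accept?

The useful subgraph on states {p0, p1, p5} is acyclic, so L(D) is finite; the longest accepting path visits 3 useful states, giving maximum string length 2.
Counting accepting paths from p0 by length: 1 of length 0, 1 of length 1, 3 of length 2. Total 5.

5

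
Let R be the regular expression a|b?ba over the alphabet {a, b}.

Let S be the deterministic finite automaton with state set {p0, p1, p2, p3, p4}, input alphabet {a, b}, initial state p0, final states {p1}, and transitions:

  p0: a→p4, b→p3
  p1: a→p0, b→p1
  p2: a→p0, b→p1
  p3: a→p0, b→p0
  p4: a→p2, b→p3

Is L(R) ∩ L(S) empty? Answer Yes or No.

Yes

Converting the expression R to a DFA (subset construction, then merging equivalent states) gives the minimal DFA with states {r0, r1, r2, r3, r4}, start state r0, accepting states {r1} and transitions r0: a→r1, b→r2; r1: a→r3, b→r3; r2: a→r1, b→r4; r3: a→r3, b→r3; r4: a→r1, b→r3.
Exploring the product automaton R × S from the start pair (r0, p0), following both machines on each input symbol, reaches 10 state pairs: (r0, p0), (r1, p4), (r2, p3), (r3, p2), (r3, p3), (r1, p0), (r4, p0), (r3, p0), (r3, p1), (r3, p4).
R accepts in {r1} and S accepts in {p1}; no reachable pair has both components accepting, so no string drives both machines to acceptance simultaneously and L(R) ∩ L(S) = ∅.
So no string is accepted by both, and the intersection is empty.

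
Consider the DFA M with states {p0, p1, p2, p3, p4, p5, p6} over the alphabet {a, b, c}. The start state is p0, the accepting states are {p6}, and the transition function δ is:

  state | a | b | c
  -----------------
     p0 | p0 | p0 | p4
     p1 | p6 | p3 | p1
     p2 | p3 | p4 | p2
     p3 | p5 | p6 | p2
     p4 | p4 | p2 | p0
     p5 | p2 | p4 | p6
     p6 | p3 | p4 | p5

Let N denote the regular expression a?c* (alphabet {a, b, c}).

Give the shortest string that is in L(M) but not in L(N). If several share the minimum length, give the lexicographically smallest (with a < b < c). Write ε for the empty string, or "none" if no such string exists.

The string cbab is accepted by M but not by N.
No shorter string lies in the difference, and cbab is the lexicographically first length-4 string in L(M) \ L(N).

cbab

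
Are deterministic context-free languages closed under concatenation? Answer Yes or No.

No

Take L₁ = {ε, c} (finite, hence regular and DCFL) and L₂ = {c aⁿbⁿ : n≥0} ∪ {cc aⁿb²ⁿ : n≥0} (a DCFL: the number of leading c's tells the DPDA whether to pop one stack symbol per b or per two b's). Then L₁L₂ ∩ cca⁺b* = {cc aⁿbⁿ : n≥1} ∪ {cc aⁿb²ⁿ : n≥1}. If L₁L₂ were a DCFL, so would be this intersection with a regular set, and a DPDA for it started from its configuration after reading cc would accept {aⁿbⁿ : n≥1} ∪ {aⁿb²ⁿ : n≥1}, which no deterministic PDA accepts (a DPDA for it would have a single run on aⁿb²ⁿ, accepting after the prefix aⁿbⁿ and accepting again after n more b's; an ordinary PDA that simulates it on a's and b's and, at any moment when it is accepting, may switch to reading only a fresh letter d while feeding each d to the simulation as a b, would accept aⁱbʲdᵏ (k≥1) exactly when both aⁱbʲ and aⁱbʲ⁺ᵏ are in the language, i.e. its language intersected with the regular set a*b*d⁺ would be exactly {aⁿbⁿdⁿ : n≥1} — impossible, since context-free languages are closed under intersection with regular sets and {aⁿbⁿdⁿ} is not context-free). Hence L₁L₂ is not a DCFL.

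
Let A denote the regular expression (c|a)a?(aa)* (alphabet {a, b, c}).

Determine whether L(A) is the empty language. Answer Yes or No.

No

The string a matches the expression, so it belongs to L(A).
Since L(A) contains at least one string, it is not empty.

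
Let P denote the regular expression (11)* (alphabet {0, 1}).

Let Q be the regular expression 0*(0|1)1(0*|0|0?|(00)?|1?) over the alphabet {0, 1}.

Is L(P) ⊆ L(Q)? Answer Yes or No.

No

The empty string ε is in L(P) but not in L(Q).
So L(P) ⊄ L(Q).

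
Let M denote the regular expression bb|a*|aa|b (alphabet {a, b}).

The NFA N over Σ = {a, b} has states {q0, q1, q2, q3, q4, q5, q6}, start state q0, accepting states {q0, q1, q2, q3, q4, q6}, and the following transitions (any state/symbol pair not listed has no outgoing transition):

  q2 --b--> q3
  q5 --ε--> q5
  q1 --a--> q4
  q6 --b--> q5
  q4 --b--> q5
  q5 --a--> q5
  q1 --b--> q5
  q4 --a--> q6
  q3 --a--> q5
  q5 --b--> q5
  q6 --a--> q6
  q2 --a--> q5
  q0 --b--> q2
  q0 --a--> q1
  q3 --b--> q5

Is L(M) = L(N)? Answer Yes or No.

Converting the expression M to a DFA (subset construction, then merging equivalent states) gives the minimal DFA with states {m0, m1, m2, m3, m4}, start state m0, accepting states {m0, m1, m2, m4} and transitions m0: a→m1, b→m2; m1: a→m1, b→m3; m2: a→m3, b→m4; m3: a→m3, b→m3; m4: a→m3, b→m3.
Exploring the product automaton M × N from the start pair (m0, q0), following both machines on each input symbol, reaches 7 state pairs: (m0, q0), (m1, q1), (m2, q2), (m1, q4), (m3, q5), (m4, q3), (m1, q6).
M accepts in {m0, m1, m2, m4} and N accepts in {q0, q1, q2, q3, q4, q6}. In every reachable pair the two components are either both accepting — (m0, q0), (m1, q1), (m2, q2), (m1, q4), (m4, q3), (m1, q6) — or both non-accepting, so no string is accepted by exactly one of the machines: L(M) \ L(N) and L(N) \ L(M) are both empty.
Hence every string is accepted by M iff it is accepted by N, and the two languages coincide.

Yes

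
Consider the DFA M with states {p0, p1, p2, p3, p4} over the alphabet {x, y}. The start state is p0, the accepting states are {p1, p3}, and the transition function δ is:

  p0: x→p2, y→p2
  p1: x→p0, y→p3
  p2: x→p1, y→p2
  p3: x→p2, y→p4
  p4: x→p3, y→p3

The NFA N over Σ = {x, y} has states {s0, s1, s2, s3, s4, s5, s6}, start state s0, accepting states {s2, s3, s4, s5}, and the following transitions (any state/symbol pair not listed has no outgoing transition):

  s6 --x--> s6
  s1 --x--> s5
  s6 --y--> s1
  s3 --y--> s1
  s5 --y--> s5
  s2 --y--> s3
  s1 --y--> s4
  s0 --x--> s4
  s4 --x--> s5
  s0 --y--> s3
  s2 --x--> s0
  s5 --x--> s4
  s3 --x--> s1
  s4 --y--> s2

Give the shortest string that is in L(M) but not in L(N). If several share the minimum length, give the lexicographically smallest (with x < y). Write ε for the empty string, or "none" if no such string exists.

The string yx is accepted by M but not by N.
No shorter string lies in the difference, and yx is the lexicographically first length-2 string in L(M) \ L(N).

yx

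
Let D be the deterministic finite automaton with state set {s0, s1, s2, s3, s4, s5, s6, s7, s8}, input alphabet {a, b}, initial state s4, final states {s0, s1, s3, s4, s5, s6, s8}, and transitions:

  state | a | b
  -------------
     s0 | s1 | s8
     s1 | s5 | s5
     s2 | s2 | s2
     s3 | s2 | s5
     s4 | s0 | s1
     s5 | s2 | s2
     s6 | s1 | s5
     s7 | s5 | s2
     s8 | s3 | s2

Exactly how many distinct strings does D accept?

The useful subgraph on states {s0, s1, s3, s4, s5, s8} is acyclic, so L(D) is finite; the longest accepting path visits 5 useful states, giving maximum string length 4.
Counting accepting paths from s4 by length: 1 of length 0, 2 of length 1, 4 of length 2, 3 of length 3, 1 of length 4. Total 11.

11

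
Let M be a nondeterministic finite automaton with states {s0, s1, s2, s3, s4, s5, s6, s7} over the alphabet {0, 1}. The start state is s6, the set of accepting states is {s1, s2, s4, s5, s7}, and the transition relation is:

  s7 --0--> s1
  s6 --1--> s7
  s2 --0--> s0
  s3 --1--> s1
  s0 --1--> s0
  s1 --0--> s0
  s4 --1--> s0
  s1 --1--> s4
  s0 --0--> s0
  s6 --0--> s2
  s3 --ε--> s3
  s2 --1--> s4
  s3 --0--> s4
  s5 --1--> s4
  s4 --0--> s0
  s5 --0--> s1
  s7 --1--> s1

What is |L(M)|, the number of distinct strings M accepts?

7

The useful subgraph on states {s1, s2, s4, s6, s7} is acyclic, so L(M) is finite; the longest accepting path visits 4 useful states, giving maximum string length 3.
Counting accepting paths from s6 by length: 2 of length 1, 3 of length 2, 2 of length 3. Total 7.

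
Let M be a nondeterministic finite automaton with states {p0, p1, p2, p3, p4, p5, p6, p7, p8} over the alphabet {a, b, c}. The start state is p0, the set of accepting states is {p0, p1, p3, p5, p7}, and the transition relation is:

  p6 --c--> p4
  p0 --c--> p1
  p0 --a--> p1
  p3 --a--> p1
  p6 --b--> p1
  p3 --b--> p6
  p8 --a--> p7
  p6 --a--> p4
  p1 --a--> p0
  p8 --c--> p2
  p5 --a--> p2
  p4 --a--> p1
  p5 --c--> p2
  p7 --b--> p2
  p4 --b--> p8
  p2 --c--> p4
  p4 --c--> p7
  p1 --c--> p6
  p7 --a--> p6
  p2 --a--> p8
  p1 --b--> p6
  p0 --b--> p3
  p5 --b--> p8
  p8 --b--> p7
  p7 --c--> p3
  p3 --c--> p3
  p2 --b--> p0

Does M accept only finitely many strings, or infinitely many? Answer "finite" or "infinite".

infinite

State p0 is reachable from the start and can reach an accepting state, and it lies on the cycle p0 → p1 → p0.
Traversing that cycle any number of times yields accepted strings of unbounded length, so the language is infinite.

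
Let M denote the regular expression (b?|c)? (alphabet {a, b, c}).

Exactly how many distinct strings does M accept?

The expression has no Kleene star, so L(M) is finite. Expanding the alternatives gives {ε, b, c}.
That is 1 of length 0, 2 of length 1: 3 strings in all.

3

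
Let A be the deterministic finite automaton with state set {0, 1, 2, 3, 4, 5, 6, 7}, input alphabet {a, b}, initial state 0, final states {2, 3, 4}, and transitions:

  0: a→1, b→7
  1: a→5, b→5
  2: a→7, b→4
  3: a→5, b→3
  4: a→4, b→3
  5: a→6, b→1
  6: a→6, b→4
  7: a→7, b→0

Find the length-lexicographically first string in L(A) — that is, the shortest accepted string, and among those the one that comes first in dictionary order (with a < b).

A breadth-first search from 0 reaches an accepting state first via the path 0 → 1 → 5 → 6 → 4 on input aaab.
No string of length < 4 is accepted (BFS exhausts all shorter strings without reaching an accepting state), and aaab is the lexicographically least accepting string of length 4.

aaab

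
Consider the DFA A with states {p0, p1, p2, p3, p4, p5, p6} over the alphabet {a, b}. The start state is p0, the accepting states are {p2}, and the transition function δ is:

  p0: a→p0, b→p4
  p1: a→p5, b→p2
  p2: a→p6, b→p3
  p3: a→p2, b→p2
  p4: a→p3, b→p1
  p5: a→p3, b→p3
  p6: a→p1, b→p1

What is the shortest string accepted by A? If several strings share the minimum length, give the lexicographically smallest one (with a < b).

A breadth-first search from p0 reaches an accepting state first via the path p0 → p4 → p3 → p2 on input baa.
No string of length < 3 is accepted (BFS exhausts all shorter strings without reaching an accepting state), and baa is the lexicographically least accepting string of length 3.

baa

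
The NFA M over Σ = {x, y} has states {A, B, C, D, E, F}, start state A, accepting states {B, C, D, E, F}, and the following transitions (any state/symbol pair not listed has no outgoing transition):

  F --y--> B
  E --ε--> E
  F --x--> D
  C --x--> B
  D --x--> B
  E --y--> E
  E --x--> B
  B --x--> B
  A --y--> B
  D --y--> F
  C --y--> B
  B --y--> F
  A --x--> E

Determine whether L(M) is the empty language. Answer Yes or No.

The string x is accepted: the run A → E ends in the accepting state E.
Since at least one string is accepted, L(M) is not empty.

No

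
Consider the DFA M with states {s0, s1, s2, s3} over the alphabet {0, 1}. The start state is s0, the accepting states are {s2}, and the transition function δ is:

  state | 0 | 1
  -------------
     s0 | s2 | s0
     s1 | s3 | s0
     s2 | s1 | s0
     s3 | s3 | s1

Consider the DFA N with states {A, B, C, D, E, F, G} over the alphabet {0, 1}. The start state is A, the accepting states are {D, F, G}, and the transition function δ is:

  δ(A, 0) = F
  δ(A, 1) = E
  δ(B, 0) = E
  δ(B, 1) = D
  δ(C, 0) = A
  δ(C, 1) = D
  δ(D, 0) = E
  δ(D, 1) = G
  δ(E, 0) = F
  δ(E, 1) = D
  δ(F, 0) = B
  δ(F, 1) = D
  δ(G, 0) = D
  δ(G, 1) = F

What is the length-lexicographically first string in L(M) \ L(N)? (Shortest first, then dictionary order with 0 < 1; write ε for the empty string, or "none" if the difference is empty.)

The string 010 is accepted by M but not by N.
No shorter string lies in the difference, and 010 is the lexicographically first length-3 string in L(M) \ L(N).

010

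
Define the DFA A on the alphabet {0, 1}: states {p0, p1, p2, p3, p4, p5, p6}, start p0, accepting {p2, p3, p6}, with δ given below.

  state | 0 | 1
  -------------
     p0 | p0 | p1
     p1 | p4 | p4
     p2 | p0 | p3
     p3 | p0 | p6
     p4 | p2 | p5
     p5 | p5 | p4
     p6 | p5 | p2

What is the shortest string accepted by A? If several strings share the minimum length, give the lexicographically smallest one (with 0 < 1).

100

A breadth-first search from p0 reaches an accepting state first via the path p0 → p1 → p4 → p2 on input 100.
No string of length < 3 is accepted (BFS exhausts all shorter strings without reaching an accepting state), and 100 is the lexicographically least accepting string of length 3.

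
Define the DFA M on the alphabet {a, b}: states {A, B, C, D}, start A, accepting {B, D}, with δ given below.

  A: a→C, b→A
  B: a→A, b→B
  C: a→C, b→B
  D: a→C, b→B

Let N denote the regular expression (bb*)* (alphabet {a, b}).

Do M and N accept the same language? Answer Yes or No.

The string ab is accepted by M but rejected by N.
So L(M) ≠ L(N).

No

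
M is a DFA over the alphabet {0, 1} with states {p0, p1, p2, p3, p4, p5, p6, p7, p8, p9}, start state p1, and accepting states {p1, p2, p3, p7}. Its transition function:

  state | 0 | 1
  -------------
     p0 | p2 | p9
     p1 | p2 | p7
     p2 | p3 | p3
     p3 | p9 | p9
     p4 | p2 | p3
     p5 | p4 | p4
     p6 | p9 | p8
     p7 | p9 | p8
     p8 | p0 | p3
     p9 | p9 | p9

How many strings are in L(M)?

The useful subgraph on states {p0, p1, p2, p3, p7, p8} is acyclic, so L(M) is finite; the longest accepting path visits 6 useful states, giving maximum string length 5.
Counting accepting paths from p1 by length: 1 of length 0, 2 of length 1, 2 of length 2, 1 of length 3, 1 of length 4, 2 of length 5. Total 9.

9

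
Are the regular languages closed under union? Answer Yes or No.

Yes

Given DFAs for L₁ and L₂, run them in parallel: the product automaton on Q₁ × Q₂ that accepts when either component is accepting recognises L₁ ∪ L₂ (equivalently, R₁ | R₂ is a regular expression for it).
So the regular languages are closed under union.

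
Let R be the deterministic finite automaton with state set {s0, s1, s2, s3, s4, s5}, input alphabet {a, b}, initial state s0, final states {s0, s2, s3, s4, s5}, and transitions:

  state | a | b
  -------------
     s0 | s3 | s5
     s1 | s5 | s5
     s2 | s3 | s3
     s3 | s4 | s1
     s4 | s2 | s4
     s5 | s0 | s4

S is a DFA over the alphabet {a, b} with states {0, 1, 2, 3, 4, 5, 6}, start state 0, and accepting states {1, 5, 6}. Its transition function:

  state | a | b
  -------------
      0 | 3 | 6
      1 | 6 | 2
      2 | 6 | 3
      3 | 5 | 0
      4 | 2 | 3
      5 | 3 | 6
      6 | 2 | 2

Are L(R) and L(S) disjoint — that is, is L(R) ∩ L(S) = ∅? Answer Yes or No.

No

The string b is accepted by both R and S.
Hence L(R) ∩ L(S) ≠ ∅.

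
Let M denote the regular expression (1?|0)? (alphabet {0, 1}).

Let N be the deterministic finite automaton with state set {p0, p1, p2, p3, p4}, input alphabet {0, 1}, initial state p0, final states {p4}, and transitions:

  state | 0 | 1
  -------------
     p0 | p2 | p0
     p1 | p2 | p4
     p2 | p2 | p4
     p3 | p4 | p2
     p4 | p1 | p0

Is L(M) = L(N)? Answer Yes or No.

No

The empty string ε is accepted by M but rejected by N.
So L(M) ≠ L(N).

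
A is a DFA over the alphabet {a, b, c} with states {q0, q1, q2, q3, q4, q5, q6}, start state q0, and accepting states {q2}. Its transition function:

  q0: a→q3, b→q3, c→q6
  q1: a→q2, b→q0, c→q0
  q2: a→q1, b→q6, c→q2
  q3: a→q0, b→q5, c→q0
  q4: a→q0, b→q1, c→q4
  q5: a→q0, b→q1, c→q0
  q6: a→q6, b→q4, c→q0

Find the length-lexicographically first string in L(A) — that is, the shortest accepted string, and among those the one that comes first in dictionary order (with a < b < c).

A breadth-first search from q0 reaches an accepting state first via the path q0 → q3 → q5 → q1 → q2 on input abba.
No string of length < 4 is accepted (BFS exhausts all shorter strings without reaching an accepting state), and abba is the lexicographically least accepting string of length 4.

abba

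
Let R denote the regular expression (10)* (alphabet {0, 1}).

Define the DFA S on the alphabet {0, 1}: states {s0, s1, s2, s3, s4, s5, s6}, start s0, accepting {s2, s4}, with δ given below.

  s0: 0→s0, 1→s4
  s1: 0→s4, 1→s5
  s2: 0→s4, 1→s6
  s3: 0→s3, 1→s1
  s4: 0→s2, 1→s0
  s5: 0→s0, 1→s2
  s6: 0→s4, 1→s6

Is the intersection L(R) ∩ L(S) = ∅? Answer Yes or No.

The string 10 is accepted by both R and S.
Hence L(R) ∩ L(S) ≠ ∅.

No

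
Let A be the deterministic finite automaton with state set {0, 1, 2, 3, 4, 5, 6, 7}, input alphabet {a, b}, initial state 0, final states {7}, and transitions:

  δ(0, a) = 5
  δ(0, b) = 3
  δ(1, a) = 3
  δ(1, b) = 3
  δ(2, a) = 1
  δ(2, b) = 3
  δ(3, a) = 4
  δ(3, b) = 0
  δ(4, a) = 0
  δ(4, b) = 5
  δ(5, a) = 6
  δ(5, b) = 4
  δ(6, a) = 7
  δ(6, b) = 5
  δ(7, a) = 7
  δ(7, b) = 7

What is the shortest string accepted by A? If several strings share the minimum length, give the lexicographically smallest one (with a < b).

A breadth-first search from 0 reaches an accepting state first via the path 0 → 5 → 6 → 7 on input aaa.
No string of length < 3 is accepted (BFS exhausts all shorter strings without reaching an accepting state), and aaa is the lexicographically least accepting string of length 3.

aaa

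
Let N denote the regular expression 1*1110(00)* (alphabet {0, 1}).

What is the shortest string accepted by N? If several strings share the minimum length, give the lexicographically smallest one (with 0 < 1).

1110

By inspection of the expression, no string of length less than 4 matches, and 1110 is the lexicographically first match of length 4.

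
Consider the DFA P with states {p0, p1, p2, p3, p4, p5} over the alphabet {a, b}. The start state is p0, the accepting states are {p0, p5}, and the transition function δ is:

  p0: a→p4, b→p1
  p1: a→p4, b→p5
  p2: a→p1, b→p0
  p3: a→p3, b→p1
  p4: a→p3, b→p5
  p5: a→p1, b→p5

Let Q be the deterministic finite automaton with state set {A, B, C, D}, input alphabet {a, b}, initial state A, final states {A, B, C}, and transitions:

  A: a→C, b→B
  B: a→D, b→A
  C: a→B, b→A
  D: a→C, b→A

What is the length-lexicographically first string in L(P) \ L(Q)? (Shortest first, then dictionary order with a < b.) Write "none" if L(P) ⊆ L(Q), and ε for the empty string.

none

Exploring the product automaton P × Q from the start pair (p0, A), following both machines on each input symbol, reaches 13 state pairs: (p0, A), (p4, C), (p1, B), (p3, B), (p5, A), (p4, D), (p3, D), (p1, A), (p1, C), (p5, B), (p3, C), (p4, B), (p1, D).
P accepts in {p0, p5} and Q accepts in {A, B, C}. The reachable pairs whose P-component is accepting are (p0, A), (p5, A), (p5, B); in each of them the Q-component is accepting too, so the product for L(P) \ L(Q) (P-component accepting, Q-component rejecting) has no reachable accepting pair and the difference is empty.
So every string accepted by P is also accepted by Q: L(P) \ L(Q) = ∅ and there is no such string.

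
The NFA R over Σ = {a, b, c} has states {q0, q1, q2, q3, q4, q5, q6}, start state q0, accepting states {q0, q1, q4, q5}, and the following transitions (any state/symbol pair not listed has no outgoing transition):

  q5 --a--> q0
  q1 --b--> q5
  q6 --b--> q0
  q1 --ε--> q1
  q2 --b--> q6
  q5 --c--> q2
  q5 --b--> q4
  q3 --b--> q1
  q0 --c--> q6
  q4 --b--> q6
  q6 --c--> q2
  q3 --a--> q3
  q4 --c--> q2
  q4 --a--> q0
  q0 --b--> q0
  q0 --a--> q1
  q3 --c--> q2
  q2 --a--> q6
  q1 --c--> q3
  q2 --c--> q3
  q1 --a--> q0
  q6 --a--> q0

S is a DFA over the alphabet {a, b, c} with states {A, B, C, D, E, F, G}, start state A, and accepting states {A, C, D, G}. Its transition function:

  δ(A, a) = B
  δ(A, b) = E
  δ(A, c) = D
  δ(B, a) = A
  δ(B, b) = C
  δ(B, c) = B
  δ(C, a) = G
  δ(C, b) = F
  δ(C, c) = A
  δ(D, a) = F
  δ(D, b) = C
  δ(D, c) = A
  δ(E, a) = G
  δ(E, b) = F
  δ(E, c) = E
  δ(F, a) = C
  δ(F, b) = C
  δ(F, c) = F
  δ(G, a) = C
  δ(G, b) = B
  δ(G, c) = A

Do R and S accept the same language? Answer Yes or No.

No

The string a is accepted by R but rejected by S.
So L(R) ≠ L(S).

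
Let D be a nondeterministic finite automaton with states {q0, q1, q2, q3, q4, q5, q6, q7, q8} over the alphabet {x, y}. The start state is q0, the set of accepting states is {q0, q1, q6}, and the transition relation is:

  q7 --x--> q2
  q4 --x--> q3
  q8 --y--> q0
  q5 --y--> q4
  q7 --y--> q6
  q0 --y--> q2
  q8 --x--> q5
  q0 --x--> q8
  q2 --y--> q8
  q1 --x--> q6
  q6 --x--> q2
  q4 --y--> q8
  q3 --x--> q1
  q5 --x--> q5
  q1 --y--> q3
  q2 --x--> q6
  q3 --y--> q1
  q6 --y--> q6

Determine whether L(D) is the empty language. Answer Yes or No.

No

The empty string ε is accepted: the run q0 ends in the accepting state q0.
Since at least one string is accepted, L(D) is not empty.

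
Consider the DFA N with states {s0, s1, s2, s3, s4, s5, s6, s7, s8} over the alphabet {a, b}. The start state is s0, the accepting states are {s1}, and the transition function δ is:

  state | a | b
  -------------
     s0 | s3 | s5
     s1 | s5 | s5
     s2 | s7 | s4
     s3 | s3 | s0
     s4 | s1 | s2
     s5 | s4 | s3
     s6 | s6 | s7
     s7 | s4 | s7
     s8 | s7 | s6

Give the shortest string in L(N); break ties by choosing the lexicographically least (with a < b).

A breadth-first search from s0 reaches an accepting state first via the path s0 → s5 → s4 → s1 on input baa.
No string of length < 3 is accepted (BFS exhausts all shorter strings without reaching an accepting state), and baa is the lexicographically least accepting string of length 3.

baa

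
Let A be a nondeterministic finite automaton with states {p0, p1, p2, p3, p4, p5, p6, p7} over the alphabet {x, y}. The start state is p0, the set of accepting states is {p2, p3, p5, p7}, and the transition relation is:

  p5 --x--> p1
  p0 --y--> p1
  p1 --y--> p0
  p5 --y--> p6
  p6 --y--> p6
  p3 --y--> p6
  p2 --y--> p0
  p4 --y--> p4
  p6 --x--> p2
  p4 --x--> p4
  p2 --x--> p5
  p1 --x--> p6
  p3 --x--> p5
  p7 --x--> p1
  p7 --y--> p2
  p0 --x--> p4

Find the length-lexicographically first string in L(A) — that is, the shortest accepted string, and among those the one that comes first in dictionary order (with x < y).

A breadth-first search from p0 reaches an accepting state first via the path p0 → p1 → p6 → p2 on input yxx.
No string of length < 3 is accepted (BFS exhausts all shorter strings without reaching an accepting state), and yxx is the lexicographically least accepting string of length 3.

yxx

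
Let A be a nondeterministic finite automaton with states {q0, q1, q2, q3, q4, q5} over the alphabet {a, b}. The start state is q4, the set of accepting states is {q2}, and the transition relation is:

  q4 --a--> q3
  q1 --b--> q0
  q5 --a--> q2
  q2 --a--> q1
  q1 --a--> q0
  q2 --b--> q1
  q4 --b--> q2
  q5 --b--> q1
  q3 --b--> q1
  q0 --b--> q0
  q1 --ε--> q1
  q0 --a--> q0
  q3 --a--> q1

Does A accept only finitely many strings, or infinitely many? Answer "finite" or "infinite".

finite

The useful states (reachable from q4 and able to reach an accepting state) are {q2, q4}.
Restricted to these states the transition graph has no cycle, so every accepting path has bounded length and L is finite.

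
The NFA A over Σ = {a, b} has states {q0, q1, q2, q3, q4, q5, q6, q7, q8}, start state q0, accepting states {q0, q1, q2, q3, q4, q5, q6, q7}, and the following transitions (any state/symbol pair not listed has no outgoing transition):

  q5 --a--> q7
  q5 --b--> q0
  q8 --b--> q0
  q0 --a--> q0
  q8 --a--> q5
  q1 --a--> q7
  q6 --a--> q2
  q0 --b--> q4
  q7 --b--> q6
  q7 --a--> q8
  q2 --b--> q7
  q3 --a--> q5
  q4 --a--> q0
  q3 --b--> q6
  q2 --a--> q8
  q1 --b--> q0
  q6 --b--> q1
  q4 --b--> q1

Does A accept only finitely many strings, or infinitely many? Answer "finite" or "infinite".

State q0 is reachable from the start and can reach an accepting state, and it lies on the cycle q0 → q0.
Traversing that cycle any number of times yields accepted strings of unbounded length, so the language is infinite.

infinite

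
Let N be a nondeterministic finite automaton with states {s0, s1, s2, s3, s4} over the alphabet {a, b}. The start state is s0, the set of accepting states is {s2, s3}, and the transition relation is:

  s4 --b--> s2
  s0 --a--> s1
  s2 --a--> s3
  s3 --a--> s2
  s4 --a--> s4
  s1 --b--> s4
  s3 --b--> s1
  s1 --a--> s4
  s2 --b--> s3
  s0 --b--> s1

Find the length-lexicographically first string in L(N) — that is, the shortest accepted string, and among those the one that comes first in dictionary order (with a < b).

A breadth-first search from s0 reaches an accepting state first via the path s0 → s1 → s4 → s2 on input aab.
No string of length < 3 is accepted (BFS exhausts all shorter strings without reaching an accepting state), and aab is the lexicographically least accepting string of length 3.

aab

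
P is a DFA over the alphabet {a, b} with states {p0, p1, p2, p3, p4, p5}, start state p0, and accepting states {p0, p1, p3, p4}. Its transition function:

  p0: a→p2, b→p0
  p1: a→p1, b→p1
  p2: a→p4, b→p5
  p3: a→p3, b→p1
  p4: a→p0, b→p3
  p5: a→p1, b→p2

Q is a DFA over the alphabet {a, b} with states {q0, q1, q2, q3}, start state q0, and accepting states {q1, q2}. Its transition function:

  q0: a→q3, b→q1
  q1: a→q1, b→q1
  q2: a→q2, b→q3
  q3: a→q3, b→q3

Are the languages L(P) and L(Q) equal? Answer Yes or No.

No

The empty string ε is accepted by P but rejected by Q.
So L(P) ≠ L(Q).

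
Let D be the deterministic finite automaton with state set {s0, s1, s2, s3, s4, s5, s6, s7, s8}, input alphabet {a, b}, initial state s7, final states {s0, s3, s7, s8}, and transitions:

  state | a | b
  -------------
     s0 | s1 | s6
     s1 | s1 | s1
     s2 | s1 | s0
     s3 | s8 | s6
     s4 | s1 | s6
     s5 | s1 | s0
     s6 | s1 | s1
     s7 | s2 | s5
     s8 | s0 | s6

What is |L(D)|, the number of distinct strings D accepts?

3

The useful subgraph on states {s0, s2, s5, s7} is acyclic, so L(D) is finite; the longest accepting path visits 3 useful states, giving maximum string length 2.
Counting accepting paths from s7 by length: 1 of length 0, 2 of length 2. Total 3.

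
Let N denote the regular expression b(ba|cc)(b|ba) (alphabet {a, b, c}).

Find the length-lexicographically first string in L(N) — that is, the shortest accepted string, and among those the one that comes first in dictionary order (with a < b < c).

By inspection of the expression, no string of length less than 4 matches, and bbab is the lexicographically first match of length 4.

bbab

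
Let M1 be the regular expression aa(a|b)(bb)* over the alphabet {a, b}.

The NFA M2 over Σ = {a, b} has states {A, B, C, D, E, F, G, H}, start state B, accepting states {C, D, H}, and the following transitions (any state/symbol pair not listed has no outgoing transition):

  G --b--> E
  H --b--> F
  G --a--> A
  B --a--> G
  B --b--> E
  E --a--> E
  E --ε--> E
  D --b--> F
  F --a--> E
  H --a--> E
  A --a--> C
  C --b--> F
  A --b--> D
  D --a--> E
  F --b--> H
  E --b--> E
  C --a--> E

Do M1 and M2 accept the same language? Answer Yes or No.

Yes

Converting the expression M1 to a DFA (subset construction, then merging equivalent states) gives the minimal DFA with states {r0, r1, r2, r3, r4, r5}, start state r0, accepting states {r4} and transitions r0: a→r1, b→r2; r1: a→r3, b→r2; r2: a→r2, b→r2; r3: a→r4, b→r4; r4: a→r2, b→r5; r5: a→r2, b→r4.
Exploring the product automaton M1 × M2 from the start pair (r0, B), following both machines on each input symbol, reaches 8 state pairs: (r0, B), (r1, G), (r2, E), (r3, A), (r4, C), (r4, D), (r5, F), (r4, H).
M1 accepts in {r4} and M2 accepts in {C, D, H}. In every reachable pair the two components are either both accepting — (r4, C), (r4, D), (r4, H) — or both non-accepting, so no string is accepted by exactly one of the machines: L(M1) \ L(M2) and L(M2) \ L(M1) are both empty.
Hence every string is accepted by M1 iff it is accepted by M2, and the two languages coincide.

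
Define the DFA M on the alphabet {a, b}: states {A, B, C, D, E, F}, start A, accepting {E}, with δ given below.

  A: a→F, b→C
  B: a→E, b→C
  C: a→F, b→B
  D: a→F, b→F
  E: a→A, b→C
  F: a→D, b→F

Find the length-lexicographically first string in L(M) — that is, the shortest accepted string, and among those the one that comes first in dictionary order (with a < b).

bba

A breadth-first search from A reaches an accepting state first via the path A → C → B → E on input bba.
No string of length < 3 is accepted (BFS exhausts all shorter strings without reaching an accepting state), and bba is the lexicographically least accepting string of length 3.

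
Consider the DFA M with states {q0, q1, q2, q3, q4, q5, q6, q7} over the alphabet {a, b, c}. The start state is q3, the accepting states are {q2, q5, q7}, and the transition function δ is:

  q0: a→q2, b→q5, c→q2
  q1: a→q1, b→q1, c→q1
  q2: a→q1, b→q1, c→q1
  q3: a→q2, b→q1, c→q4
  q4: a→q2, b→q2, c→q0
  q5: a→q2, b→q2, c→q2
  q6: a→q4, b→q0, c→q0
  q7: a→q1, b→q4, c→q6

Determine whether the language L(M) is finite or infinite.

finite

The useful states (reachable from q3 and able to reach an accepting state) are {q0, q2, q3, q4, q5}.
Restricted to these states the transition graph has no cycle, so every accepting path has bounded length and L is finite.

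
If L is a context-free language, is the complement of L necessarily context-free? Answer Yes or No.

No

CFLs are closed under union, so if they were also closed under complement they would be closed under intersection by De Morgan (L₁ ∩ L₂ is the complement of the union of the complements). But {aⁿbⁿcᵐ} ∩ {aᵐbⁿcⁿ} = {aⁿbⁿcⁿ} is not context-free although both operands are.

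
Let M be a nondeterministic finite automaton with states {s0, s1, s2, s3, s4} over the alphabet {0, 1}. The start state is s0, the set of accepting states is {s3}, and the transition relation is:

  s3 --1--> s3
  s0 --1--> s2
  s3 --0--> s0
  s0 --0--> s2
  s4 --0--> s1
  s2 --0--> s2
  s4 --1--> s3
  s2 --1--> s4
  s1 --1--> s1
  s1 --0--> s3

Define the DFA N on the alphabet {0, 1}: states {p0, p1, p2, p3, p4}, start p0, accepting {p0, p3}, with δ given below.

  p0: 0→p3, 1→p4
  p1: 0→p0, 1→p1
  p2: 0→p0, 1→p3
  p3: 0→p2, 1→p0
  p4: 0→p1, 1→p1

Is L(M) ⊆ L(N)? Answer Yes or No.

No

The string 011 is in L(M) but not in L(N).
So L(M) ⊄ L(N).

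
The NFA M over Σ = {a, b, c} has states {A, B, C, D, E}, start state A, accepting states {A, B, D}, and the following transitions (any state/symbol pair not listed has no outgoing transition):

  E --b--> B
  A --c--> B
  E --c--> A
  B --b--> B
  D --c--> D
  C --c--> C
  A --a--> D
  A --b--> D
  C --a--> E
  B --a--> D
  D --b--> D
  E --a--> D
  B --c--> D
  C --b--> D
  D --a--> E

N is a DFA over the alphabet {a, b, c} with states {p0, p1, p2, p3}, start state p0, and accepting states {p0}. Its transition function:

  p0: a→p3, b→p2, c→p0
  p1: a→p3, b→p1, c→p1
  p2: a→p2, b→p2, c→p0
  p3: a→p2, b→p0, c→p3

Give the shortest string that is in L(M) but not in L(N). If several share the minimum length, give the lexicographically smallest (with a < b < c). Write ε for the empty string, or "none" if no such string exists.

The string a is accepted by M but not by N.
No shorter string lies in the difference, and a is the lexicographically first length-1 string in L(M) \ L(N).

a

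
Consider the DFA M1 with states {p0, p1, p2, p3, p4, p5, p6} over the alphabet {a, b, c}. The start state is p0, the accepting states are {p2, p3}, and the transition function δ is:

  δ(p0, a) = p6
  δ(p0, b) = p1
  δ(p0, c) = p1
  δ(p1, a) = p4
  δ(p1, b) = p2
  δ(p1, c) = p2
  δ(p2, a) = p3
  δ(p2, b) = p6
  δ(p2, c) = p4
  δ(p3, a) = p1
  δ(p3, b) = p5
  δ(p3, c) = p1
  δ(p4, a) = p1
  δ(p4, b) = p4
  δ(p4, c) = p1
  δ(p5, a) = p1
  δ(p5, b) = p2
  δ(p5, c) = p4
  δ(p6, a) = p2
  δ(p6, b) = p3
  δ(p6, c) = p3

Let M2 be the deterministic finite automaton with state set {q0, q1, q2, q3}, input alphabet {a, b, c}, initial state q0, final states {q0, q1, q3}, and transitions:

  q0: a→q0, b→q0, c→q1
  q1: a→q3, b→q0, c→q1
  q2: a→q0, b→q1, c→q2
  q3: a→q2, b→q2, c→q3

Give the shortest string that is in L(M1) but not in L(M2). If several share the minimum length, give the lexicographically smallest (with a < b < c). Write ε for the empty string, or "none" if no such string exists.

acab

The string acab is accepted by M1 but not by M2.
No shorter string lies in the difference, and acab is the lexicographically first length-4 string in L(M1) \ L(M2).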